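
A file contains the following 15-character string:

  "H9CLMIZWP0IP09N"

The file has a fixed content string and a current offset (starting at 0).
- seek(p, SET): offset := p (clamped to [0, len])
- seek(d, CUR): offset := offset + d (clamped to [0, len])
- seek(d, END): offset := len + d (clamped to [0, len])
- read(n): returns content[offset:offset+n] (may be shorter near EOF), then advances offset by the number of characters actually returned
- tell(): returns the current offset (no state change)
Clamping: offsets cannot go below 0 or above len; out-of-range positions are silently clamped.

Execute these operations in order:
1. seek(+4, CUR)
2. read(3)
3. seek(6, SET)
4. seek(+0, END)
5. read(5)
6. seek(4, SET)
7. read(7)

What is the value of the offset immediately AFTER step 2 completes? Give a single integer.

Answer: 7

Derivation:
After 1 (seek(+4, CUR)): offset=4
After 2 (read(3)): returned 'MIZ', offset=7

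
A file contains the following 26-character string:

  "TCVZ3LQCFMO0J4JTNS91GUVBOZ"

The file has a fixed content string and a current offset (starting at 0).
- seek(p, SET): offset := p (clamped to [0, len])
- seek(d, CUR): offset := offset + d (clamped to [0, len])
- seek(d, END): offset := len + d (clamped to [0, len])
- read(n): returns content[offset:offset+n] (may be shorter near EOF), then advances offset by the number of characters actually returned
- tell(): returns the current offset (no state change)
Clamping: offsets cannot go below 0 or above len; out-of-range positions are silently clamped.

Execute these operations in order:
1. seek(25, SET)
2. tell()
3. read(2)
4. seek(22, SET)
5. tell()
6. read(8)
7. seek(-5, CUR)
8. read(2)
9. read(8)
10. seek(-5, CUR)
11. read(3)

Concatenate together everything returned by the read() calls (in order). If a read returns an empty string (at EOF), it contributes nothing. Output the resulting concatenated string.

Answer: ZVBOZUVBOZUVB

Derivation:
After 1 (seek(25, SET)): offset=25
After 2 (tell()): offset=25
After 3 (read(2)): returned 'Z', offset=26
After 4 (seek(22, SET)): offset=22
After 5 (tell()): offset=22
After 6 (read(8)): returned 'VBOZ', offset=26
After 7 (seek(-5, CUR)): offset=21
After 8 (read(2)): returned 'UV', offset=23
After 9 (read(8)): returned 'BOZ', offset=26
After 10 (seek(-5, CUR)): offset=21
After 11 (read(3)): returned 'UVB', offset=24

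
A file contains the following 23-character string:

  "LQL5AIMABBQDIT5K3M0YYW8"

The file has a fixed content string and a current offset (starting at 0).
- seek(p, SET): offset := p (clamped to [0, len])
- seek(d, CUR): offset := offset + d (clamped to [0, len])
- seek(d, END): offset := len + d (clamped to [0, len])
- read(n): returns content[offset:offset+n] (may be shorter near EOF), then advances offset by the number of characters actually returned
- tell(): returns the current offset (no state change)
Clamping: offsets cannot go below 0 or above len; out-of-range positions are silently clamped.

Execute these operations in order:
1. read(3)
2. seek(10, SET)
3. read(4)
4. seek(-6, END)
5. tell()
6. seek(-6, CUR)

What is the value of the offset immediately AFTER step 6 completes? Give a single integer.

Answer: 11

Derivation:
After 1 (read(3)): returned 'LQL', offset=3
After 2 (seek(10, SET)): offset=10
After 3 (read(4)): returned 'QDIT', offset=14
After 4 (seek(-6, END)): offset=17
After 5 (tell()): offset=17
After 6 (seek(-6, CUR)): offset=11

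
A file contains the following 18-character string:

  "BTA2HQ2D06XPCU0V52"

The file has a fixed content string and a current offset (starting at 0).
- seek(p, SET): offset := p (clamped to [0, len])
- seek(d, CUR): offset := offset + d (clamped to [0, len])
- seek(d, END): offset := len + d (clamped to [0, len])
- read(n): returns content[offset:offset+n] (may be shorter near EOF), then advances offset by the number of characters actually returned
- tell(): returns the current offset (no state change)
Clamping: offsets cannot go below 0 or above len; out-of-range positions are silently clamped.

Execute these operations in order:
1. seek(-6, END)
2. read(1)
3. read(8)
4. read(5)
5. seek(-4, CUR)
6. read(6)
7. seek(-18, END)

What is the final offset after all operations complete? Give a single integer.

Answer: 0

Derivation:
After 1 (seek(-6, END)): offset=12
After 2 (read(1)): returned 'C', offset=13
After 3 (read(8)): returned 'U0V52', offset=18
After 4 (read(5)): returned '', offset=18
After 5 (seek(-4, CUR)): offset=14
After 6 (read(6)): returned '0V52', offset=18
After 7 (seek(-18, END)): offset=0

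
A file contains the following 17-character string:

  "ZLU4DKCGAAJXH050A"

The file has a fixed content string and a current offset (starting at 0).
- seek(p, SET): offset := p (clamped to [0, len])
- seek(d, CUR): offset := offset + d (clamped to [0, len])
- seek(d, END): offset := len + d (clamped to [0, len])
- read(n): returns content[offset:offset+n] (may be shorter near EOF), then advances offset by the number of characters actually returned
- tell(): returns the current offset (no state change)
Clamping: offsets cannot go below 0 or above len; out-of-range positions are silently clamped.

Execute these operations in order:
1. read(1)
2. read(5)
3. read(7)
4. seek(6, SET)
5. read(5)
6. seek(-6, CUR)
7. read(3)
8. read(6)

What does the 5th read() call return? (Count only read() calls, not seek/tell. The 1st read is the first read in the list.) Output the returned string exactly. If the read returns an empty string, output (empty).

Answer: KCG

Derivation:
After 1 (read(1)): returned 'Z', offset=1
After 2 (read(5)): returned 'LU4DK', offset=6
After 3 (read(7)): returned 'CGAAJXH', offset=13
After 4 (seek(6, SET)): offset=6
After 5 (read(5)): returned 'CGAAJ', offset=11
After 6 (seek(-6, CUR)): offset=5
After 7 (read(3)): returned 'KCG', offset=8
After 8 (read(6)): returned 'AAJXH0', offset=14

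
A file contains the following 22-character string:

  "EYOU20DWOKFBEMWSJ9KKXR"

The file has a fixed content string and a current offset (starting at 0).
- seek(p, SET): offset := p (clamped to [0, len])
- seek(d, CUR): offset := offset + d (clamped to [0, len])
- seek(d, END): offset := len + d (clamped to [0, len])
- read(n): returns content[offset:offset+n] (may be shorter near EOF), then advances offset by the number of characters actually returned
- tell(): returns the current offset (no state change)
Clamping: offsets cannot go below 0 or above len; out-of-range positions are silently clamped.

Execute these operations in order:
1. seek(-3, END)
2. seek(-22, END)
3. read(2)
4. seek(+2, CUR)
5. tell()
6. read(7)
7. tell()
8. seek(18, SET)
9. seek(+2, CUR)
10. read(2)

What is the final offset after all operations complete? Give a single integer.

Answer: 22

Derivation:
After 1 (seek(-3, END)): offset=19
After 2 (seek(-22, END)): offset=0
After 3 (read(2)): returned 'EY', offset=2
After 4 (seek(+2, CUR)): offset=4
After 5 (tell()): offset=4
After 6 (read(7)): returned '20DWOKF', offset=11
After 7 (tell()): offset=11
After 8 (seek(18, SET)): offset=18
After 9 (seek(+2, CUR)): offset=20
After 10 (read(2)): returned 'XR', offset=22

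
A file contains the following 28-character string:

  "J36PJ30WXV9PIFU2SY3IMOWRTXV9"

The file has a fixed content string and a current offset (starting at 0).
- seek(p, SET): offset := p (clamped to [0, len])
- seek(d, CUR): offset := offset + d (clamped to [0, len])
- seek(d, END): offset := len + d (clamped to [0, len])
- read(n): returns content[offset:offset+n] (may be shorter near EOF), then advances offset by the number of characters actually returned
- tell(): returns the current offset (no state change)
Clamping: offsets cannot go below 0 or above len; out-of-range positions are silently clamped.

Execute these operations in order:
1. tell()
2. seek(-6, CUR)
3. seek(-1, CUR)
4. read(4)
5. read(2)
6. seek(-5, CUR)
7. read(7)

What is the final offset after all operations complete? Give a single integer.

After 1 (tell()): offset=0
After 2 (seek(-6, CUR)): offset=0
After 3 (seek(-1, CUR)): offset=0
After 4 (read(4)): returned 'J36P', offset=4
After 5 (read(2)): returned 'J3', offset=6
After 6 (seek(-5, CUR)): offset=1
After 7 (read(7)): returned '36PJ30W', offset=8

Answer: 8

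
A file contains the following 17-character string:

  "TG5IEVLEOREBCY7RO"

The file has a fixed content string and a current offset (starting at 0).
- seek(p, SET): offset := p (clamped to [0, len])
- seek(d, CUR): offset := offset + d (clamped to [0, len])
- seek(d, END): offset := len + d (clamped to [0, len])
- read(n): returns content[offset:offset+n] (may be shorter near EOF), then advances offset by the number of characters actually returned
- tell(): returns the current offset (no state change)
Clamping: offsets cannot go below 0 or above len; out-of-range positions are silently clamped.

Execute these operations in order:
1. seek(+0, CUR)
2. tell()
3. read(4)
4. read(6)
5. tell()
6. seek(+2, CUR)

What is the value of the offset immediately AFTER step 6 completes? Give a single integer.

Answer: 12

Derivation:
After 1 (seek(+0, CUR)): offset=0
After 2 (tell()): offset=0
After 3 (read(4)): returned 'TG5I', offset=4
After 4 (read(6)): returned 'EVLEOR', offset=10
After 5 (tell()): offset=10
After 6 (seek(+2, CUR)): offset=12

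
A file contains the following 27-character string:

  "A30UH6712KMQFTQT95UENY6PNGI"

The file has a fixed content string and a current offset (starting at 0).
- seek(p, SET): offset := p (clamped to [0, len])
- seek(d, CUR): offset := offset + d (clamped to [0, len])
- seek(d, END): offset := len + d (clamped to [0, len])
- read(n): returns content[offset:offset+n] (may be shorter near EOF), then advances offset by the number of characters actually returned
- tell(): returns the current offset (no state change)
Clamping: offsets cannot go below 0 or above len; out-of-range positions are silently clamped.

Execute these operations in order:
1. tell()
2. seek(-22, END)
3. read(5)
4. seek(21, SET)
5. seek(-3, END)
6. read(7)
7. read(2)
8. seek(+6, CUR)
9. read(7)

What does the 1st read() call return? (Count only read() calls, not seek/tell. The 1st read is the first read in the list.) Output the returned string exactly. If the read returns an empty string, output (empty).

After 1 (tell()): offset=0
After 2 (seek(-22, END)): offset=5
After 3 (read(5)): returned '6712K', offset=10
After 4 (seek(21, SET)): offset=21
After 5 (seek(-3, END)): offset=24
After 6 (read(7)): returned 'NGI', offset=27
After 7 (read(2)): returned '', offset=27
After 8 (seek(+6, CUR)): offset=27
After 9 (read(7)): returned '', offset=27

Answer: 6712K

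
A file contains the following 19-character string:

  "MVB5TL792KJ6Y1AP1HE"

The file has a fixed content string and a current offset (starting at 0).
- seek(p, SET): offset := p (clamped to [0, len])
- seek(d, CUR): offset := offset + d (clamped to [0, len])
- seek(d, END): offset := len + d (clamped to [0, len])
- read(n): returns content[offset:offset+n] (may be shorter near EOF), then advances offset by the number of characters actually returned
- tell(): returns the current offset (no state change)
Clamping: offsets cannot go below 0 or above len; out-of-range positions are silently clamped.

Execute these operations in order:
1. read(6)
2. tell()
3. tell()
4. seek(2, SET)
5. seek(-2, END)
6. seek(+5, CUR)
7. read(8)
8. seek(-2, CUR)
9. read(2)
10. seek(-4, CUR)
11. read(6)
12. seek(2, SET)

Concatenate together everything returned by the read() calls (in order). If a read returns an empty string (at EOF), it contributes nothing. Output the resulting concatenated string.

After 1 (read(6)): returned 'MVB5TL', offset=6
After 2 (tell()): offset=6
After 3 (tell()): offset=6
After 4 (seek(2, SET)): offset=2
After 5 (seek(-2, END)): offset=17
After 6 (seek(+5, CUR)): offset=19
After 7 (read(8)): returned '', offset=19
After 8 (seek(-2, CUR)): offset=17
After 9 (read(2)): returned 'HE', offset=19
After 10 (seek(-4, CUR)): offset=15
After 11 (read(6)): returned 'P1HE', offset=19
After 12 (seek(2, SET)): offset=2

Answer: MVB5TLHEP1HE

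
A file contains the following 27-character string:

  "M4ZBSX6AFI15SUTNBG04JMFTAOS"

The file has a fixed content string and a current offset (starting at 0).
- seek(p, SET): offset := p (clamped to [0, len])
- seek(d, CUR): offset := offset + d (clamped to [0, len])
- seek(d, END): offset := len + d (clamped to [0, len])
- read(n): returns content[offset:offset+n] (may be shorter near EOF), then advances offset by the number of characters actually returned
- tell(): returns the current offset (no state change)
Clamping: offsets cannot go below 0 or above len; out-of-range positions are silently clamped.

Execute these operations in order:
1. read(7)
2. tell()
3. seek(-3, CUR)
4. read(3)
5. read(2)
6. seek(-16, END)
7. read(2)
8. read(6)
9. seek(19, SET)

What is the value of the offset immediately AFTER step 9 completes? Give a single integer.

Answer: 19

Derivation:
After 1 (read(7)): returned 'M4ZBSX6', offset=7
After 2 (tell()): offset=7
After 3 (seek(-3, CUR)): offset=4
After 4 (read(3)): returned 'SX6', offset=7
After 5 (read(2)): returned 'AF', offset=9
After 6 (seek(-16, END)): offset=11
After 7 (read(2)): returned '5S', offset=13
After 8 (read(6)): returned 'UTNBG0', offset=19
After 9 (seek(19, SET)): offset=19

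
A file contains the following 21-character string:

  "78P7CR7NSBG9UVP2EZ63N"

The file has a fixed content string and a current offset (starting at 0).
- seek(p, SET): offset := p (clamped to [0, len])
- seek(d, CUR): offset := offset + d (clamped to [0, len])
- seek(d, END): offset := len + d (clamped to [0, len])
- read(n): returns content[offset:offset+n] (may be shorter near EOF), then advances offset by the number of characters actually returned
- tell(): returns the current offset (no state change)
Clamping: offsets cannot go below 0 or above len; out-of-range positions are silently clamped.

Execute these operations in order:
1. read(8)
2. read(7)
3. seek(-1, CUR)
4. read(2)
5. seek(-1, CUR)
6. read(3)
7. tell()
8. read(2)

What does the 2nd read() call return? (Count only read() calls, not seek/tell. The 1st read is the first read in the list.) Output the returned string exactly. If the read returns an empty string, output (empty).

After 1 (read(8)): returned '78P7CR7N', offset=8
After 2 (read(7)): returned 'SBG9UVP', offset=15
After 3 (seek(-1, CUR)): offset=14
After 4 (read(2)): returned 'P2', offset=16
After 5 (seek(-1, CUR)): offset=15
After 6 (read(3)): returned '2EZ', offset=18
After 7 (tell()): offset=18
After 8 (read(2)): returned '63', offset=20

Answer: SBG9UVP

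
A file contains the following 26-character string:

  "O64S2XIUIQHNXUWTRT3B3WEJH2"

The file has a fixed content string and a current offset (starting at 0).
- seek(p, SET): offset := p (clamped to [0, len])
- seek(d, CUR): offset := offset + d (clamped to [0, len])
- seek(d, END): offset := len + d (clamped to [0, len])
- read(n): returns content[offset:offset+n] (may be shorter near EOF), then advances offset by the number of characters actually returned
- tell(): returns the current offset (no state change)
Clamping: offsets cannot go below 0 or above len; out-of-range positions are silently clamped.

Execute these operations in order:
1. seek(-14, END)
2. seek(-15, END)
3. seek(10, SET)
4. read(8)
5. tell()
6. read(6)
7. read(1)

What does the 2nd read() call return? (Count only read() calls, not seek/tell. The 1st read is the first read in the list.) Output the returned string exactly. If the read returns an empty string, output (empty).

After 1 (seek(-14, END)): offset=12
After 2 (seek(-15, END)): offset=11
After 3 (seek(10, SET)): offset=10
After 4 (read(8)): returned 'HNXUWTRT', offset=18
After 5 (tell()): offset=18
After 6 (read(6)): returned '3B3WEJ', offset=24
After 7 (read(1)): returned 'H', offset=25

Answer: 3B3WEJ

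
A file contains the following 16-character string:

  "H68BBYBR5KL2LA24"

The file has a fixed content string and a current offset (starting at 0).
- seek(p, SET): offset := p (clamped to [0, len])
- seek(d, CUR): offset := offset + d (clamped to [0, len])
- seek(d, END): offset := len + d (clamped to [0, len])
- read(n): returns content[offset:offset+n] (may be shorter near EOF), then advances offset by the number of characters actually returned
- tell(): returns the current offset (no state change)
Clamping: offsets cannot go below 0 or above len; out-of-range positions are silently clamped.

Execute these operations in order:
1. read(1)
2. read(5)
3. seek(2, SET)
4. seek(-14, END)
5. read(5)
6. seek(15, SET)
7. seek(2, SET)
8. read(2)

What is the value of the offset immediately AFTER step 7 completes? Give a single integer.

After 1 (read(1)): returned 'H', offset=1
After 2 (read(5)): returned '68BBY', offset=6
After 3 (seek(2, SET)): offset=2
After 4 (seek(-14, END)): offset=2
After 5 (read(5)): returned '8BBYB', offset=7
After 6 (seek(15, SET)): offset=15
After 7 (seek(2, SET)): offset=2

Answer: 2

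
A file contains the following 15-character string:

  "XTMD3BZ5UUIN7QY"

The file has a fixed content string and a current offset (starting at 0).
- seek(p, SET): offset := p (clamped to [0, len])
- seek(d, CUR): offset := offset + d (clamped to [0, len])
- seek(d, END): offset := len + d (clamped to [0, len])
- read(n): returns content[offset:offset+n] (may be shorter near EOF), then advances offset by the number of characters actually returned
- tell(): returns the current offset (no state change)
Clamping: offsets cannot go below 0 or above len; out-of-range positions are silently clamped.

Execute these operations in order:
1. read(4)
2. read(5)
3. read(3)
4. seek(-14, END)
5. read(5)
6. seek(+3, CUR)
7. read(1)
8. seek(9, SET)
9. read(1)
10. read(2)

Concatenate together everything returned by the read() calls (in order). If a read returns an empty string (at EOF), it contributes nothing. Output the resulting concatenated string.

Answer: XTMD3BZ5UUINTMD3BUUIN

Derivation:
After 1 (read(4)): returned 'XTMD', offset=4
After 2 (read(5)): returned '3BZ5U', offset=9
After 3 (read(3)): returned 'UIN', offset=12
After 4 (seek(-14, END)): offset=1
After 5 (read(5)): returned 'TMD3B', offset=6
After 6 (seek(+3, CUR)): offset=9
After 7 (read(1)): returned 'U', offset=10
After 8 (seek(9, SET)): offset=9
After 9 (read(1)): returned 'U', offset=10
After 10 (read(2)): returned 'IN', offset=12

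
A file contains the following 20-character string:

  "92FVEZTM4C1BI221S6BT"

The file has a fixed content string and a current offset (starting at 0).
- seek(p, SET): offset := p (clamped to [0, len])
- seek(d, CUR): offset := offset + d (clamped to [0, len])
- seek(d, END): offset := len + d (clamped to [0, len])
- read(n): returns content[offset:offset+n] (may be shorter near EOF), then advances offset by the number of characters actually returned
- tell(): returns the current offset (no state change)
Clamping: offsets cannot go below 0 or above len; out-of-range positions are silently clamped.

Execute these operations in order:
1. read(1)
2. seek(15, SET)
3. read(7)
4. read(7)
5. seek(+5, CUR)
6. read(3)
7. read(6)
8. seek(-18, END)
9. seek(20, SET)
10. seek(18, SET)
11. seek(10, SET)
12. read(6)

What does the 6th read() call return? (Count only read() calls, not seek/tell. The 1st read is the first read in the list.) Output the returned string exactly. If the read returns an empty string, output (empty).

After 1 (read(1)): returned '9', offset=1
After 2 (seek(15, SET)): offset=15
After 3 (read(7)): returned '1S6BT', offset=20
After 4 (read(7)): returned '', offset=20
After 5 (seek(+5, CUR)): offset=20
After 6 (read(3)): returned '', offset=20
After 7 (read(6)): returned '', offset=20
After 8 (seek(-18, END)): offset=2
After 9 (seek(20, SET)): offset=20
After 10 (seek(18, SET)): offset=18
After 11 (seek(10, SET)): offset=10
After 12 (read(6)): returned '1BI221', offset=16

Answer: 1BI221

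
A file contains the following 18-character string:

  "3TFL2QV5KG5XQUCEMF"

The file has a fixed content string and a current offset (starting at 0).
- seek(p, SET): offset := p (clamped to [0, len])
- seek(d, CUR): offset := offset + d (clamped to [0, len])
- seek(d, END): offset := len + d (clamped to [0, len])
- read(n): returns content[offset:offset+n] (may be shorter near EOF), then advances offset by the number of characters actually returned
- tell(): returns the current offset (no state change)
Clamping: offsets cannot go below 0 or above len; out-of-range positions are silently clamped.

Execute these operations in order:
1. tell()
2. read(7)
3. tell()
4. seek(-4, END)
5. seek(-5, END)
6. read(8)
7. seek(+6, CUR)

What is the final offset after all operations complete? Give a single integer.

Answer: 18

Derivation:
After 1 (tell()): offset=0
After 2 (read(7)): returned '3TFL2QV', offset=7
After 3 (tell()): offset=7
After 4 (seek(-4, END)): offset=14
After 5 (seek(-5, END)): offset=13
After 6 (read(8)): returned 'UCEMF', offset=18
After 7 (seek(+6, CUR)): offset=18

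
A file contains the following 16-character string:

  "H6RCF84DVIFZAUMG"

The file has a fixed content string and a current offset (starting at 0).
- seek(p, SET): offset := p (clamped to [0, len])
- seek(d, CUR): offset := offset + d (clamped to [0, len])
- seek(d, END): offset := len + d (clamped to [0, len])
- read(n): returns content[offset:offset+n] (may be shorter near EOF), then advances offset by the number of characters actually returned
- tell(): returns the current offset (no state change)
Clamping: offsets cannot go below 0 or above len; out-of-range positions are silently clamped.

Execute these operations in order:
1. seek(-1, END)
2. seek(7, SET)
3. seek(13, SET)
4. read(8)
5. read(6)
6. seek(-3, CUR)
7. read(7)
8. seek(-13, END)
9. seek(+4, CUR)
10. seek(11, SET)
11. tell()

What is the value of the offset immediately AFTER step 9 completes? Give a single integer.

After 1 (seek(-1, END)): offset=15
After 2 (seek(7, SET)): offset=7
After 3 (seek(13, SET)): offset=13
After 4 (read(8)): returned 'UMG', offset=16
After 5 (read(6)): returned '', offset=16
After 6 (seek(-3, CUR)): offset=13
After 7 (read(7)): returned 'UMG', offset=16
After 8 (seek(-13, END)): offset=3
After 9 (seek(+4, CUR)): offset=7

Answer: 7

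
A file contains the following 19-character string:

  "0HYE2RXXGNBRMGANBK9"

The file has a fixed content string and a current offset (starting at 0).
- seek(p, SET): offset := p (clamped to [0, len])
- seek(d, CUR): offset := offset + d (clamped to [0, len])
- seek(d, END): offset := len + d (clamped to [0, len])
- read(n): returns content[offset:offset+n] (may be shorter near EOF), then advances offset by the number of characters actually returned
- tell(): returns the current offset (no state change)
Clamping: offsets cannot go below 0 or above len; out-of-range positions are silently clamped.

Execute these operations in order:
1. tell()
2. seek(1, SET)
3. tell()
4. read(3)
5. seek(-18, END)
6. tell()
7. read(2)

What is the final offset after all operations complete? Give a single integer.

Answer: 3

Derivation:
After 1 (tell()): offset=0
After 2 (seek(1, SET)): offset=1
After 3 (tell()): offset=1
After 4 (read(3)): returned 'HYE', offset=4
After 5 (seek(-18, END)): offset=1
After 6 (tell()): offset=1
After 7 (read(2)): returned 'HY', offset=3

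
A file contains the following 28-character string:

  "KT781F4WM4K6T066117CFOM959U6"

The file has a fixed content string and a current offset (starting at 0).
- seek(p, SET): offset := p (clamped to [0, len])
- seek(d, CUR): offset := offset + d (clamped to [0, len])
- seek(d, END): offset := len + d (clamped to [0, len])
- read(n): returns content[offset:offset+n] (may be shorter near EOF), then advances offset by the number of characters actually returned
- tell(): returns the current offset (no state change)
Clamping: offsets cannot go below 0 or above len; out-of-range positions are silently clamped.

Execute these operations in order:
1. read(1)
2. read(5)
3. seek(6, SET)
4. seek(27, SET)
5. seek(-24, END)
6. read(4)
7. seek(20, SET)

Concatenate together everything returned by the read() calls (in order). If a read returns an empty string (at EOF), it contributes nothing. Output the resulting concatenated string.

Answer: KT781F1F4W

Derivation:
After 1 (read(1)): returned 'K', offset=1
After 2 (read(5)): returned 'T781F', offset=6
After 3 (seek(6, SET)): offset=6
After 4 (seek(27, SET)): offset=27
After 5 (seek(-24, END)): offset=4
After 6 (read(4)): returned '1F4W', offset=8
After 7 (seek(20, SET)): offset=20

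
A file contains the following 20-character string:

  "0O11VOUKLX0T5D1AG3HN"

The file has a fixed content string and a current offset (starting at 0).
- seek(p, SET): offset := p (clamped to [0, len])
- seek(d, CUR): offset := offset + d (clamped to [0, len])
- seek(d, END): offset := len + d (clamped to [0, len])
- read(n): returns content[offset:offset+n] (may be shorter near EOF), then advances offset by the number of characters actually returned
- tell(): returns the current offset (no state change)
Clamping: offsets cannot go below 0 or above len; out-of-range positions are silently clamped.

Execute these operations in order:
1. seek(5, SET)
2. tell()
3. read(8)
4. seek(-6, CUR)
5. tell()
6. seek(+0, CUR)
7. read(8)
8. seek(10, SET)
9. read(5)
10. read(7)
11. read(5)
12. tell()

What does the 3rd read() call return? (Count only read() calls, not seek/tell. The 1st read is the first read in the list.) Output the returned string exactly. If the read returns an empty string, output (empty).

After 1 (seek(5, SET)): offset=5
After 2 (tell()): offset=5
After 3 (read(8)): returned 'OUKLX0T5', offset=13
After 4 (seek(-6, CUR)): offset=7
After 5 (tell()): offset=7
After 6 (seek(+0, CUR)): offset=7
After 7 (read(8)): returned 'KLX0T5D1', offset=15
After 8 (seek(10, SET)): offset=10
After 9 (read(5)): returned '0T5D1', offset=15
After 10 (read(7)): returned 'AG3HN', offset=20
After 11 (read(5)): returned '', offset=20
After 12 (tell()): offset=20

Answer: 0T5D1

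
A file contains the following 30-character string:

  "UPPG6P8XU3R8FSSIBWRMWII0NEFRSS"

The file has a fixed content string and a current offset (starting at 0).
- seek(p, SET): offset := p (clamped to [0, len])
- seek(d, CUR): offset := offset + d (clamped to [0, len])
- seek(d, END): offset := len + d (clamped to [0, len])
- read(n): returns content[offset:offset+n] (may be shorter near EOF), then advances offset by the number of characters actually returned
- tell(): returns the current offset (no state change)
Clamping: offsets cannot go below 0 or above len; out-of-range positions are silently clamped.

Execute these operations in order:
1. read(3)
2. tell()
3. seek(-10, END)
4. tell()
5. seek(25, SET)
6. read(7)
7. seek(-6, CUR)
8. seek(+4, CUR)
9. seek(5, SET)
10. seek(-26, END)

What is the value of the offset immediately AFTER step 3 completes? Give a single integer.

Answer: 20

Derivation:
After 1 (read(3)): returned 'UPP', offset=3
After 2 (tell()): offset=3
After 3 (seek(-10, END)): offset=20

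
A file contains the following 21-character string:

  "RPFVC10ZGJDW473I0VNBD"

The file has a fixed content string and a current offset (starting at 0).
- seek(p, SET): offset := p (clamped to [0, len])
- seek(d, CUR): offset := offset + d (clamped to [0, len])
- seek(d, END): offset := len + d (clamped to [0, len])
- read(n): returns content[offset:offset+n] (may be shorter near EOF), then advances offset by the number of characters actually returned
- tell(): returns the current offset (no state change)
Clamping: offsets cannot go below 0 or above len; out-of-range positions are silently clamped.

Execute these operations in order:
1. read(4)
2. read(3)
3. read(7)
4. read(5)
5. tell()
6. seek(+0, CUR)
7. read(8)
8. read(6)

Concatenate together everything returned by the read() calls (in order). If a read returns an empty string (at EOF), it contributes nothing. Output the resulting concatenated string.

After 1 (read(4)): returned 'RPFV', offset=4
After 2 (read(3)): returned 'C10', offset=7
After 3 (read(7)): returned 'ZGJDW47', offset=14
After 4 (read(5)): returned '3I0VN', offset=19
After 5 (tell()): offset=19
After 6 (seek(+0, CUR)): offset=19
After 7 (read(8)): returned 'BD', offset=21
After 8 (read(6)): returned '', offset=21

Answer: RPFVC10ZGJDW473I0VNBD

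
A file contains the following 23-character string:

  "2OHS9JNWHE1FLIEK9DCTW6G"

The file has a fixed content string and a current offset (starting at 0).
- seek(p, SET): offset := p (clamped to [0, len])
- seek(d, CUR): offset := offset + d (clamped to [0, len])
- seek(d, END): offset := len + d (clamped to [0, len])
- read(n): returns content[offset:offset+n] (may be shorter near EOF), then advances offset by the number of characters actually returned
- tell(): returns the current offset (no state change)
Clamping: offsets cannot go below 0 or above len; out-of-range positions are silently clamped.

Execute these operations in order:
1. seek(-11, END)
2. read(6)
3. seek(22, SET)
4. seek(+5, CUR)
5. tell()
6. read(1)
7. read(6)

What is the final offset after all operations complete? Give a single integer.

Answer: 23

Derivation:
After 1 (seek(-11, END)): offset=12
After 2 (read(6)): returned 'LIEK9D', offset=18
After 3 (seek(22, SET)): offset=22
After 4 (seek(+5, CUR)): offset=23
After 5 (tell()): offset=23
After 6 (read(1)): returned '', offset=23
After 7 (read(6)): returned '', offset=23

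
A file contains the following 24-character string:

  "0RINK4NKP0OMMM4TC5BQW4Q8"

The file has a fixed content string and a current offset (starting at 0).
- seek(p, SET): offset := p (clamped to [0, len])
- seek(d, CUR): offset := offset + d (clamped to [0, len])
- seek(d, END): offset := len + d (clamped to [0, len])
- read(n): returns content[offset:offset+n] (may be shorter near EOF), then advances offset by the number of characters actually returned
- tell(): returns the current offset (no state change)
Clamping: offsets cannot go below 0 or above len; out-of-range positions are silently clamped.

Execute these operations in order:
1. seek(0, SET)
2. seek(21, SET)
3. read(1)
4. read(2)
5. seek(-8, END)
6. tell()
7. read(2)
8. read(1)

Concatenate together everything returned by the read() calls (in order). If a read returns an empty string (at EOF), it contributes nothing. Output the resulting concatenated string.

Answer: 4Q8C5B

Derivation:
After 1 (seek(0, SET)): offset=0
After 2 (seek(21, SET)): offset=21
After 3 (read(1)): returned '4', offset=22
After 4 (read(2)): returned 'Q8', offset=24
After 5 (seek(-8, END)): offset=16
After 6 (tell()): offset=16
After 7 (read(2)): returned 'C5', offset=18
After 8 (read(1)): returned 'B', offset=19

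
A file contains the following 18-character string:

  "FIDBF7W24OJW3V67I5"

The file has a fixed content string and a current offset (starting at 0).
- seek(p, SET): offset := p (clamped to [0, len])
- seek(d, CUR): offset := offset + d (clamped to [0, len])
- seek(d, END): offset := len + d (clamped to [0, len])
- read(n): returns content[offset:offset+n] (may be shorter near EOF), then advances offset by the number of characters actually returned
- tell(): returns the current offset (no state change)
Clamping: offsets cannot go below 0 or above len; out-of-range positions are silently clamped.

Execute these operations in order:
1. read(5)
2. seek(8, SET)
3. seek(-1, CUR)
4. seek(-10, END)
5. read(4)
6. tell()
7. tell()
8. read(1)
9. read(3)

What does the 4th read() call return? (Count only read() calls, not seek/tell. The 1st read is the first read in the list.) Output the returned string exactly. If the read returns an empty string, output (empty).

After 1 (read(5)): returned 'FIDBF', offset=5
After 2 (seek(8, SET)): offset=8
After 3 (seek(-1, CUR)): offset=7
After 4 (seek(-10, END)): offset=8
After 5 (read(4)): returned '4OJW', offset=12
After 6 (tell()): offset=12
After 7 (tell()): offset=12
After 8 (read(1)): returned '3', offset=13
After 9 (read(3)): returned 'V67', offset=16

Answer: V67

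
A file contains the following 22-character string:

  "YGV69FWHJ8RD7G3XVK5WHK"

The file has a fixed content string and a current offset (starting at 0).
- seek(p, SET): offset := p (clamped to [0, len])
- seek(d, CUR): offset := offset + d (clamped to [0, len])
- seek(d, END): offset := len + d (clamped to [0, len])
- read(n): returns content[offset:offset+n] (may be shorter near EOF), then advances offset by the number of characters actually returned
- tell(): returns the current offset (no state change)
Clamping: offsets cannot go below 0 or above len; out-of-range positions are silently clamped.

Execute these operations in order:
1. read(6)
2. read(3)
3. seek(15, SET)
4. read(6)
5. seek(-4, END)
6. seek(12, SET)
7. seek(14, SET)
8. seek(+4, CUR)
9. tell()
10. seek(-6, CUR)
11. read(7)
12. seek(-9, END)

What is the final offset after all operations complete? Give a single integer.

After 1 (read(6)): returned 'YGV69F', offset=6
After 2 (read(3)): returned 'WHJ', offset=9
After 3 (seek(15, SET)): offset=15
After 4 (read(6)): returned 'XVK5WH', offset=21
After 5 (seek(-4, END)): offset=18
After 6 (seek(12, SET)): offset=12
After 7 (seek(14, SET)): offset=14
After 8 (seek(+4, CUR)): offset=18
After 9 (tell()): offset=18
After 10 (seek(-6, CUR)): offset=12
After 11 (read(7)): returned '7G3XVK5', offset=19
After 12 (seek(-9, END)): offset=13

Answer: 13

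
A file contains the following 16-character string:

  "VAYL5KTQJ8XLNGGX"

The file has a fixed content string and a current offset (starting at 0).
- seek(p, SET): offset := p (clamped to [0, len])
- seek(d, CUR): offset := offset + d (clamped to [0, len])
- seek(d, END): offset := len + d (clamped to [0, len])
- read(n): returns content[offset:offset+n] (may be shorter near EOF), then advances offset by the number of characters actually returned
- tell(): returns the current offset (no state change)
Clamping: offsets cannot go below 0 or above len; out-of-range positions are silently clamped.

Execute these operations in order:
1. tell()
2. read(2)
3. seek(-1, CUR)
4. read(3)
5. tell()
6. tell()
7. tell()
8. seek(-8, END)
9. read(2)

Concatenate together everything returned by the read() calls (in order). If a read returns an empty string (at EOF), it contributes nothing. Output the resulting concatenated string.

After 1 (tell()): offset=0
After 2 (read(2)): returned 'VA', offset=2
After 3 (seek(-1, CUR)): offset=1
After 4 (read(3)): returned 'AYL', offset=4
After 5 (tell()): offset=4
After 6 (tell()): offset=4
After 7 (tell()): offset=4
After 8 (seek(-8, END)): offset=8
After 9 (read(2)): returned 'J8', offset=10

Answer: VAAYLJ8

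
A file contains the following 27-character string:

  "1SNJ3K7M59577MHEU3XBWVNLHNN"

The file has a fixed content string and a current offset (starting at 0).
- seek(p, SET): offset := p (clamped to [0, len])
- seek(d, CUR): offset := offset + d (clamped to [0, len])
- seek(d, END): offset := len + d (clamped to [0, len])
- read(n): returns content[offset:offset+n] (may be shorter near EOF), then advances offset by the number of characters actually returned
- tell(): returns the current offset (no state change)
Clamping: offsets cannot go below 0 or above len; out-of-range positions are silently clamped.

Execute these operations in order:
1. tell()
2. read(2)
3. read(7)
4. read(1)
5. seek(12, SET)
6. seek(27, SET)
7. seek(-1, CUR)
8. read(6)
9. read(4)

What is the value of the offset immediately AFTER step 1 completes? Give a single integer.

After 1 (tell()): offset=0

Answer: 0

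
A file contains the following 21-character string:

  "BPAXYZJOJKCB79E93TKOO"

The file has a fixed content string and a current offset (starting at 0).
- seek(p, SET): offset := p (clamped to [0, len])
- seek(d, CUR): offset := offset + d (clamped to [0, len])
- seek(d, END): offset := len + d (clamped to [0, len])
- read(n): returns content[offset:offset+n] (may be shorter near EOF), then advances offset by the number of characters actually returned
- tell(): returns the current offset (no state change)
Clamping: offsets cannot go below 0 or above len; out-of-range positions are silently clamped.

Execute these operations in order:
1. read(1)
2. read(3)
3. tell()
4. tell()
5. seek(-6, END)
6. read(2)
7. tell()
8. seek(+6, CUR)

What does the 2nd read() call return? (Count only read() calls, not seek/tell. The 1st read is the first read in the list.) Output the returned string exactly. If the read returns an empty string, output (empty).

Answer: PAX

Derivation:
After 1 (read(1)): returned 'B', offset=1
After 2 (read(3)): returned 'PAX', offset=4
After 3 (tell()): offset=4
After 4 (tell()): offset=4
After 5 (seek(-6, END)): offset=15
After 6 (read(2)): returned '93', offset=17
After 7 (tell()): offset=17
After 8 (seek(+6, CUR)): offset=21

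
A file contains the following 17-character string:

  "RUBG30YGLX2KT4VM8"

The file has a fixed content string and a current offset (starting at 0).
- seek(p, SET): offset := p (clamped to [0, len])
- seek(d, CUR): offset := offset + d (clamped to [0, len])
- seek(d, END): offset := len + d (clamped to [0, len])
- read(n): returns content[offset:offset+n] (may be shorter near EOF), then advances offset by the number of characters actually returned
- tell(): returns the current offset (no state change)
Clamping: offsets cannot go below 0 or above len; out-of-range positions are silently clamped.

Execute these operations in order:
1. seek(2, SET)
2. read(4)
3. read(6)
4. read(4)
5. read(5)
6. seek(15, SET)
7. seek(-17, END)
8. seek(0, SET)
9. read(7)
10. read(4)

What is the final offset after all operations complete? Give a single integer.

Answer: 11

Derivation:
After 1 (seek(2, SET)): offset=2
After 2 (read(4)): returned 'BG30', offset=6
After 3 (read(6)): returned 'YGLX2K', offset=12
After 4 (read(4)): returned 'T4VM', offset=16
After 5 (read(5)): returned '8', offset=17
After 6 (seek(15, SET)): offset=15
After 7 (seek(-17, END)): offset=0
After 8 (seek(0, SET)): offset=0
After 9 (read(7)): returned 'RUBG30Y', offset=7
After 10 (read(4)): returned 'GLX2', offset=11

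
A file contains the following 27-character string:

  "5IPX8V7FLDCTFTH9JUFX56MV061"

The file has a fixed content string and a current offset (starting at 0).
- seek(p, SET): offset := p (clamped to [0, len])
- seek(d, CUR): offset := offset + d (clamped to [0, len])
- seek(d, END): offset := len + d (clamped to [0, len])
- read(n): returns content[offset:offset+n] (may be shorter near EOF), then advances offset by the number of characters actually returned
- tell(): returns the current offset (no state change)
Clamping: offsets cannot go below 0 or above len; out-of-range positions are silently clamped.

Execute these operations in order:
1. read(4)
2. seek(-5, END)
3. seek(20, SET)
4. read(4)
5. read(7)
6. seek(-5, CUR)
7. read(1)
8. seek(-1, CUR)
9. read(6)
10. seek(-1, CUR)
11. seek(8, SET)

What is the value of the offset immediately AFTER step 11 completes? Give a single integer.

Answer: 8

Derivation:
After 1 (read(4)): returned '5IPX', offset=4
After 2 (seek(-5, END)): offset=22
After 3 (seek(20, SET)): offset=20
After 4 (read(4)): returned '56MV', offset=24
After 5 (read(7)): returned '061', offset=27
After 6 (seek(-5, CUR)): offset=22
After 7 (read(1)): returned 'M', offset=23
After 8 (seek(-1, CUR)): offset=22
After 9 (read(6)): returned 'MV061', offset=27
After 10 (seek(-1, CUR)): offset=26
After 11 (seek(8, SET)): offset=8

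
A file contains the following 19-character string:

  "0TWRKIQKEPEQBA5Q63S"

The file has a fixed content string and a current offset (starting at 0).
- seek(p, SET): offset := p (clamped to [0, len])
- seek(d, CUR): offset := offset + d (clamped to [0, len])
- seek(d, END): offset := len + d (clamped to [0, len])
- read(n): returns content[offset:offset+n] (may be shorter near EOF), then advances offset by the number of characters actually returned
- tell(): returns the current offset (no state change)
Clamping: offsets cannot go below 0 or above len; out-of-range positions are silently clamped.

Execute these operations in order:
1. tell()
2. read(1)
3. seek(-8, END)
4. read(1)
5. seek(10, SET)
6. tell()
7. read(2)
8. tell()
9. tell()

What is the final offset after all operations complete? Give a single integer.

Answer: 12

Derivation:
After 1 (tell()): offset=0
After 2 (read(1)): returned '0', offset=1
After 3 (seek(-8, END)): offset=11
After 4 (read(1)): returned 'Q', offset=12
After 5 (seek(10, SET)): offset=10
After 6 (tell()): offset=10
After 7 (read(2)): returned 'EQ', offset=12
After 8 (tell()): offset=12
After 9 (tell()): offset=12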